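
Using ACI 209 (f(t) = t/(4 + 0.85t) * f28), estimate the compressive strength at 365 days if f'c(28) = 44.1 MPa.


f(365) = 365 / (4 + 0.85 * 365) * 44.1
= 365 / 314.25 * 44.1
= 51.22 MPa

51.22


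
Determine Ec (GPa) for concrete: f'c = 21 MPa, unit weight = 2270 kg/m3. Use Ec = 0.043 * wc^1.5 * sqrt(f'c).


Ec = 0.043 * 2270^1.5 * sqrt(21) / 1000
= 21.31 GPa

21.31


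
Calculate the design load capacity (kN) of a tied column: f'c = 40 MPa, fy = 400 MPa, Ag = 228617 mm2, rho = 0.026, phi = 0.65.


Ast = rho * Ag = 0.026 * 228617 = 5944.042 mm2
phi*Pn = 0.65 * 0.80 * (0.85 * 40 * (228617 - 5944.042) + 400 * 5944.042) / 1000
= 5173.22 kN

5173.22


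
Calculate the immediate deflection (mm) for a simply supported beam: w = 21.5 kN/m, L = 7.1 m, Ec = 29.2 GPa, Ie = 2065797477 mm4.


Convert: L = 7.1 m = 7100 mm, Ec = 29.2 GPa = 29200 MPa
delta = 5 * 21.5 * 7100^4 / (384 * 29200 * 2065797477)
= 11.79 mm

11.79


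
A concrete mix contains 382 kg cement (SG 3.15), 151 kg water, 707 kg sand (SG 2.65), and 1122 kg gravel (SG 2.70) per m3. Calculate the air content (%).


Vol cement = 382 / (3.15 * 1000) = 0.12127 m3
Vol water = 151 / 1000 = 0.151 m3
Vol sand = 707 / (2.65 * 1000) = 0.266792 m3
Vol gravel = 1122 / (2.70 * 1000) = 0.415556 m3
Total solid + water volume = 0.954618 m3
Air = (1 - 0.954618) * 100 = 4.54%

4.54


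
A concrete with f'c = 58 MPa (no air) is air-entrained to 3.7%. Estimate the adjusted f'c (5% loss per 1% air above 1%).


Strength loss = (3.7 - 1) * 5 = 13.5%
f'c = 58 * (1 - 13.5/100)
= 50.17 MPa

50.17


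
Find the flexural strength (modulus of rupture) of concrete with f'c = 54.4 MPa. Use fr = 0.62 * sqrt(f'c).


fr = 0.62 * sqrt(54.4)
= 4.573 MPa

4.573


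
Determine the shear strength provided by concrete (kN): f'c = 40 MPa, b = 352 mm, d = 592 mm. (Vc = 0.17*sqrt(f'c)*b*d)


Vc = 0.17 * sqrt(40) * 352 * 592 / 1000
= 224.05 kN

224.05


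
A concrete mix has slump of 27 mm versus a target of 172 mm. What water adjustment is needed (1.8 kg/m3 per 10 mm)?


Difference = 172 - 27 = 145 mm
Water adjustment = 145 * 1.8 / 10 = 26.1 kg/m3

26.1


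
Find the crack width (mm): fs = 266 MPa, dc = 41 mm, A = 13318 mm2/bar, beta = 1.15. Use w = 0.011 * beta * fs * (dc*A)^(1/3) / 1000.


w = 0.011 * beta * fs * (dc * A)^(1/3) / 1000
= 0.011 * 1.15 * 266 * (41 * 13318)^(1/3) / 1000
= 0.275 mm

0.275


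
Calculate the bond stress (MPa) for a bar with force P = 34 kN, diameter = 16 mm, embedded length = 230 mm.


u = P / (pi * db * ld)
= 34 * 1000 / (pi * 16 * 230)
= 2.941 MPa

2.941


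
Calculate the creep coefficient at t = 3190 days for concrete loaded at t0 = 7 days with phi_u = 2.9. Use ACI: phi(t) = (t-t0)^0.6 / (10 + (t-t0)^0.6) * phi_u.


dt = 3190 - 7 = 3183
phi = 3183^0.6 / (10 + 3183^0.6) * 2.9
= 2.687

2.687


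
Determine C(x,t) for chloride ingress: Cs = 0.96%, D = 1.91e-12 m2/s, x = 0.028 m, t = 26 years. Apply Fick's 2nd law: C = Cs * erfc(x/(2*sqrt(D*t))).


t_seconds = 26 * 365.25 * 24 * 3600 = 820497600.0 s
arg = 0.028 / (2 * sqrt(1.91e-12 * 820497600.0))
= 0.3536
erfc(0.3536) = 0.617
C = 0.96 * 0.617 = 0.5923%

0.5923


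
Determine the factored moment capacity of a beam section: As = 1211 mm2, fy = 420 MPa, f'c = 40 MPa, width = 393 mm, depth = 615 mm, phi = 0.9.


a = As * fy / (0.85 * f'c * b)
= 1211 * 420 / (0.85 * 40 * 393)
= 38.0647 mm
Mn = As * fy * (d - a/2) / 10^6
= 303.1211 kN-m
phi*Mn = 0.9 * 303.1211 = 272.81 kN-m

272.81


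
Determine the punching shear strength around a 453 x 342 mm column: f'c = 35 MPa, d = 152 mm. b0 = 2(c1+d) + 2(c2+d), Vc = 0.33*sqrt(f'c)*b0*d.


b0 = 2*(453 + 152) + 2*(342 + 152) = 2198 mm
Vc = 0.33 * sqrt(35) * 2198 * 152 / 1000
= 652.26 kN

652.26


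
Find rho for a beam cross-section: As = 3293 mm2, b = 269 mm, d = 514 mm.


rho = As / (b * d)
= 3293 / (269 * 514)
= 0.0238

0.0238


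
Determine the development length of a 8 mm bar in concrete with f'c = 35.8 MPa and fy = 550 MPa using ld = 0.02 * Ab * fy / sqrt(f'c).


Ab = pi * 8^2 / 4 = 50.265 mm2
ld = 0.02 * 50.265 * 550 / sqrt(35.8)
= 92.4 mm

92.4


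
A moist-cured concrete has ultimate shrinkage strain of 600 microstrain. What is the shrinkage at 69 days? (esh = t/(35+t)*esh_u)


esh(69) = 69 / (35 + 69) * 600
= 69 / 104 * 600
= 398.1 microstrain

398.1


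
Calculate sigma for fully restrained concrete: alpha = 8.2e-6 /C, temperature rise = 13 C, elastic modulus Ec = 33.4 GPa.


sigma = alpha * dT * Ec
= 8.2e-6 * 13 * 33.4 * 1000
= 3.56 MPa

3.56


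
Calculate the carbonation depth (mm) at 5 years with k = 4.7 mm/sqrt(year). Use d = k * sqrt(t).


depth = k * sqrt(t)
= 4.7 * sqrt(5)
= 10.51 mm

10.51


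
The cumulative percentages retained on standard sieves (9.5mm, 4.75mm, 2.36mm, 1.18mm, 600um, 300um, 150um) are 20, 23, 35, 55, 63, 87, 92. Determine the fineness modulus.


FM = sum(cumulative % retained) / 100
= 375 / 100
= 3.75

3.75


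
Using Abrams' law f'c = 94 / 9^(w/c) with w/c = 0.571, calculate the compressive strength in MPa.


f'c = 94 / 9^0.571
= 94 / 3.506
= 26.81 MPa

26.81


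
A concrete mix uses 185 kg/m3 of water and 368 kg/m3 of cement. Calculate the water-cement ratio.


w/c = water / cement
w/c = 185 / 368 = 0.503

0.503


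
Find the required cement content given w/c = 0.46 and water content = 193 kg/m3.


Cement = water / (w/c)
= 193 / 0.46
= 419.6 kg/m3

419.6


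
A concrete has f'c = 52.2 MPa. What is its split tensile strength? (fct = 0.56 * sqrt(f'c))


fct = 0.56 * sqrt(52.2)
= 0.56 * 7.225
= 4.046 MPa

4.046


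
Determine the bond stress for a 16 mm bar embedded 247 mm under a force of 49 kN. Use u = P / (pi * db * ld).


u = P / (pi * db * ld)
= 49 * 1000 / (pi * 16 * 247)
= 3.947 MPa

3.947


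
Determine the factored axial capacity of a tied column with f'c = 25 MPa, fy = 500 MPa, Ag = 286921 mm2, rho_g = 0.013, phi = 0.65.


Ast = rho * Ag = 0.013 * 286921 = 3729.973 mm2
phi*Pn = 0.65 * 0.80 * (0.85 * 25 * (286921 - 3729.973) + 500 * 3729.973) / 1000
= 4099.05 kN

4099.05


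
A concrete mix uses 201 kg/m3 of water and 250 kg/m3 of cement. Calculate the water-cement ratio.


w/c = water / cement
w/c = 201 / 250 = 0.804

0.804


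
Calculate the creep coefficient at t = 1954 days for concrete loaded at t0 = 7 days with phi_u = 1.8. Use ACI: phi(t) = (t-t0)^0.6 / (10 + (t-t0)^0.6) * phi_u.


dt = 1954 - 7 = 1947
phi = 1947^0.6 / (10 + 1947^0.6) * 1.8
= 1.627

1.627


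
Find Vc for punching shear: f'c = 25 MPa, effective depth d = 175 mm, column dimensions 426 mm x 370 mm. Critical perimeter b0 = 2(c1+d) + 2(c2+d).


b0 = 2*(426 + 175) + 2*(370 + 175) = 2292 mm
Vc = 0.33 * sqrt(25) * 2292 * 175 / 1000
= 661.82 kN

661.82


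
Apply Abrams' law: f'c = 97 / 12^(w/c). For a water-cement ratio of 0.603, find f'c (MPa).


f'c = 97 / 12^0.603
= 97 / 4.475
= 21.68 MPa

21.68


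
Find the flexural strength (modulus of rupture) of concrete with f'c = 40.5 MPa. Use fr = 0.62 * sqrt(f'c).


fr = 0.62 * sqrt(40.5)
= 3.946 MPa

3.946


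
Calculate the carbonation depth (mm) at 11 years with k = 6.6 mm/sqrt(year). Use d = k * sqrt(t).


depth = k * sqrt(t)
= 6.6 * sqrt(11)
= 21.89 mm

21.89


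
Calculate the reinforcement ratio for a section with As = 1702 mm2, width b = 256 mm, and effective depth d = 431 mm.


rho = As / (b * d)
= 1702 / (256 * 431)
= 0.0154

0.0154


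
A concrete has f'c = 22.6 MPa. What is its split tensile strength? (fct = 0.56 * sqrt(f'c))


fct = 0.56 * sqrt(22.6)
= 0.56 * 4.754
= 2.662 MPa

2.662


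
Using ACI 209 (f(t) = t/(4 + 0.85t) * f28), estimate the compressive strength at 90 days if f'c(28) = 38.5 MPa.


f(90) = 90 / (4 + 0.85 * 90) * 38.5
= 90 / 80.5 * 38.5
= 43.04 MPa

43.04


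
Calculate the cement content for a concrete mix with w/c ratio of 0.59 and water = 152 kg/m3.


Cement = water / (w/c)
= 152 / 0.59
= 257.6 kg/m3

257.6


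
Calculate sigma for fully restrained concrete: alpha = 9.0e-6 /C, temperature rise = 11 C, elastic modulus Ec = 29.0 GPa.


sigma = alpha * dT * Ec
= 9.0e-6 * 11 * 29.0 * 1000
= 2.871 MPa

2.871


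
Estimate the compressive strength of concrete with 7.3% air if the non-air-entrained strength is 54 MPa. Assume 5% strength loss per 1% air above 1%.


Strength loss = (7.3 - 1) * 5 = 31.5%
f'c = 54 * (1 - 31.5/100)
= 36.99 MPa

36.99


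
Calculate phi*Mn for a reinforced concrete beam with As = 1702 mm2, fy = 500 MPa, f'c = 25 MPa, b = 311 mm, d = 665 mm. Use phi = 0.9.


a = As * fy / (0.85 * f'c * b)
= 1702 * 500 / (0.85 * 25 * 311)
= 128.7687 mm
Mn = As * fy * (d - a/2) / 10^6
= 511.1239 kN-m
phi*Mn = 0.9 * 511.1239 = 460.01 kN-m

460.01


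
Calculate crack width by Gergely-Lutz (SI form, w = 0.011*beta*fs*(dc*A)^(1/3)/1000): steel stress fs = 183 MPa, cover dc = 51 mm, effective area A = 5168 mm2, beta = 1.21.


w = 0.011 * beta * fs * (dc * A)^(1/3) / 1000
= 0.011 * 1.21 * 183 * (51 * 5168)^(1/3) / 1000
= 0.156 mm

0.156


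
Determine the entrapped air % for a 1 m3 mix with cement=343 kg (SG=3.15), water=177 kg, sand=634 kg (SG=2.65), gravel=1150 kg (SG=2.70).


Vol cement = 343 / (3.15 * 1000) = 0.108889 m3
Vol water = 177 / 1000 = 0.177 m3
Vol sand = 634 / (2.65 * 1000) = 0.239245 m3
Vol gravel = 1150 / (2.70 * 1000) = 0.425926 m3
Total solid + water volume = 0.95106 m3
Air = (1 - 0.95106) * 100 = 4.89%

4.89


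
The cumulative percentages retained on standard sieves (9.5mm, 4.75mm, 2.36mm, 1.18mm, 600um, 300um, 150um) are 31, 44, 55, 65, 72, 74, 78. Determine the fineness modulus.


FM = sum(cumulative % retained) / 100
= 419 / 100
= 4.19

4.19


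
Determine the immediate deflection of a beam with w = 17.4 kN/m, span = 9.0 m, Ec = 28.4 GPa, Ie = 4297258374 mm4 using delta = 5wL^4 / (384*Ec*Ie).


Convert: L = 9.0 m = 9000 mm, Ec = 28.4 GPa = 28400 MPa
delta = 5 * 17.4 * 9000^4 / (384 * 28400 * 4297258374)
= 12.18 mm

12.18


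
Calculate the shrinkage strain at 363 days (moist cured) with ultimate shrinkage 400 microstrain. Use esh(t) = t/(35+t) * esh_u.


esh(363) = 363 / (35 + 363) * 400
= 363 / 398 * 400
= 364.8 microstrain

364.8


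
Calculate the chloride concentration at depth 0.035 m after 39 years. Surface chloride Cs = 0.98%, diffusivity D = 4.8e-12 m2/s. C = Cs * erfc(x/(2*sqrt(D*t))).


t_seconds = 39 * 365.25 * 24 * 3600 = 1230746400.0 s
arg = 0.035 / (2 * sqrt(4.8e-12 * 1230746400.0))
= 0.2277
erfc(0.2277) = 0.7475
C = 0.98 * 0.7475 = 0.7325%

0.7325


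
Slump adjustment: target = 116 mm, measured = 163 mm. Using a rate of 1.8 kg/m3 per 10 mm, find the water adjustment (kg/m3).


Difference = 116 - 163 = -47 mm
Water adjustment = -47 * 1.8 / 10 = -8.5 kg/m3

-8.5


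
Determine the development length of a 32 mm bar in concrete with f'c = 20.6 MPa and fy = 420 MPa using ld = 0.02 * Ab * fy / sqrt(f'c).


Ab = pi * 32^2 / 4 = 804.248 mm2
ld = 0.02 * 804.248 * 420 / sqrt(20.6)
= 1488.5 mm

1488.5


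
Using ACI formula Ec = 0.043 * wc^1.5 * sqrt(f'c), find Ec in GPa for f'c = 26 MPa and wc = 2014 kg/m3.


Ec = 0.043 * 2014^1.5 * sqrt(26) / 1000
= 19.82 GPa

19.82


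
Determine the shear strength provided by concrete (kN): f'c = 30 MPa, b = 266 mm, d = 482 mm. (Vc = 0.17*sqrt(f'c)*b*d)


Vc = 0.17 * sqrt(30) * 266 * 482 / 1000
= 119.38 kN

119.38


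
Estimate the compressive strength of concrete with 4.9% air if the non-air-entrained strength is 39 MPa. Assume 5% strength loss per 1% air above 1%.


Strength loss = (4.9 - 1) * 5 = 19.5%
f'c = 39 * (1 - 19.5/100)
= 31.39 MPa

31.39


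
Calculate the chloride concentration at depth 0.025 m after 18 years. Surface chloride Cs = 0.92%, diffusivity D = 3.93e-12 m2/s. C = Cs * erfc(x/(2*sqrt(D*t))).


t_seconds = 18 * 365.25 * 24 * 3600 = 568036800.0 s
arg = 0.025 / (2 * sqrt(3.93e-12 * 568036800.0))
= 0.2646
erfc(0.2646) = 0.7083
C = 0.92 * 0.7083 = 0.6516%

0.6516


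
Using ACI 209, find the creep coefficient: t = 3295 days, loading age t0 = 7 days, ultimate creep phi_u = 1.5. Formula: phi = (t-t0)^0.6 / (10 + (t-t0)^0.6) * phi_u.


dt = 3295 - 7 = 3288
phi = 3288^0.6 / (10 + 3288^0.6) * 1.5
= 1.392

1.392


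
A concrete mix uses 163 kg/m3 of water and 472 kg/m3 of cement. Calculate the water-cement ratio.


w/c = water / cement
w/c = 163 / 472 = 0.345

0.345


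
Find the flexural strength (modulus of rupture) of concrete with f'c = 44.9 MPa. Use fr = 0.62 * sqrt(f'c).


fr = 0.62 * sqrt(44.9)
= 4.154 MPa

4.154


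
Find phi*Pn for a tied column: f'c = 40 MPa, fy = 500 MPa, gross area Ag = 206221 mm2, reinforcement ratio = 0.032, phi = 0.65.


Ast = rho * Ag = 0.032 * 206221 = 6599.072 mm2
phi*Pn = 0.65 * 0.80 * (0.85 * 40 * (206221 - 6599.072) + 500 * 6599.072) / 1000
= 5245.07 kN

5245.07


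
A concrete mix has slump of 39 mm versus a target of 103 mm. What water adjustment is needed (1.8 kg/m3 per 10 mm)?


Difference = 103 - 39 = 64 mm
Water adjustment = 64 * 1.8 / 10 = 11.5 kg/m3

11.5


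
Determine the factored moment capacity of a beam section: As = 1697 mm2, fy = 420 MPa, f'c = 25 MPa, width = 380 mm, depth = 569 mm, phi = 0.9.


a = As * fy / (0.85 * f'c * b)
= 1697 * 420 / (0.85 * 25 * 380)
= 88.265 mm
Mn = As * fy * (d - a/2) / 10^6
= 374.0941 kN-m
phi*Mn = 0.9 * 374.0941 = 336.68 kN-m

336.68


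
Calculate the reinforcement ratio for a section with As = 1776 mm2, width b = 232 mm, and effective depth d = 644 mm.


rho = As / (b * d)
= 1776 / (232 * 644)
= 0.0119

0.0119


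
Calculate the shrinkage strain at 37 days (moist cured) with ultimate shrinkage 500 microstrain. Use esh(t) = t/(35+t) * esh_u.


esh(37) = 37 / (35 + 37) * 500
= 37 / 72 * 500
= 256.9 microstrain

256.9


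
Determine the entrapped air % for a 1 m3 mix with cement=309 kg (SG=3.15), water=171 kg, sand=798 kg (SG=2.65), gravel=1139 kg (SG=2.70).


Vol cement = 309 / (3.15 * 1000) = 0.098095 m3
Vol water = 171 / 1000 = 0.171 m3
Vol sand = 798 / (2.65 * 1000) = 0.301132 m3
Vol gravel = 1139 / (2.70 * 1000) = 0.421852 m3
Total solid + water volume = 0.992079 m3
Air = (1 - 0.992079) * 100 = 0.79%

0.79


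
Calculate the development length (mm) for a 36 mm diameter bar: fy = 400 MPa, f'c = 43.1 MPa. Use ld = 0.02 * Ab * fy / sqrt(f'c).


Ab = pi * 36^2 / 4 = 1017.876 mm2
ld = 0.02 * 1017.876 * 400 / sqrt(43.1)
= 1240.4 mm

1240.4


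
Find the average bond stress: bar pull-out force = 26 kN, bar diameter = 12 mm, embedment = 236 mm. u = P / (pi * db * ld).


u = P / (pi * db * ld)
= 26 * 1000 / (pi * 12 * 236)
= 2.922 MPa

2.922


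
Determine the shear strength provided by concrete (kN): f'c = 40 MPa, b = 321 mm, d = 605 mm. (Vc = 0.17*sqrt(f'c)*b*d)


Vc = 0.17 * sqrt(40) * 321 * 605 / 1000
= 208.8 kN

208.8


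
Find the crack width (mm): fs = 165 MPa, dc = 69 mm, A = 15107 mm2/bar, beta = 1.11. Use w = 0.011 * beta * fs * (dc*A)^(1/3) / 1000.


w = 0.011 * beta * fs * (dc * A)^(1/3) / 1000
= 0.011 * 1.11 * 165 * (69 * 15107)^(1/3) / 1000
= 0.204 mm

0.204


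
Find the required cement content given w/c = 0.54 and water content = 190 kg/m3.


Cement = water / (w/c)
= 190 / 0.54
= 351.9 kg/m3

351.9


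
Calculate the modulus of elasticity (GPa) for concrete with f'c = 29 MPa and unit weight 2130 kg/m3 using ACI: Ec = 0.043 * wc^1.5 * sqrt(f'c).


Ec = 0.043 * 2130^1.5 * sqrt(29) / 1000
= 22.76 GPa

22.76


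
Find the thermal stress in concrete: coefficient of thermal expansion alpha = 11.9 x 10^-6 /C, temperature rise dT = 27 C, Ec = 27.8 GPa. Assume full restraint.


sigma = alpha * dT * Ec
= 11.9e-6 * 27 * 27.8 * 1000
= 8.932 MPa

8.932


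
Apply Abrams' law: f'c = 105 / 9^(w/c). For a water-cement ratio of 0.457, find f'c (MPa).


f'c = 105 / 9^0.457
= 105 / 2.73
= 38.47 MPa

38.47


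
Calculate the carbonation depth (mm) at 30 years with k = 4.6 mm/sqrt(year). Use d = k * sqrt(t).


depth = k * sqrt(t)
= 4.6 * sqrt(30)
= 25.2 mm

25.2


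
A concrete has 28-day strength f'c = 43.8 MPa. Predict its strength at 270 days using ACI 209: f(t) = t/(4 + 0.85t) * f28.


f(270) = 270 / (4 + 0.85 * 270) * 43.8
= 270 / 233.5 * 43.8
= 50.65 MPa

50.65


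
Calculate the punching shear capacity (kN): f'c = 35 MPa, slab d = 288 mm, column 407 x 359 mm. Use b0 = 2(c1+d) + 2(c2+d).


b0 = 2*(407 + 288) + 2*(359 + 288) = 2684 mm
Vc = 0.33 * sqrt(35) * 2684 * 288 / 1000
= 1509.12 kN

1509.12


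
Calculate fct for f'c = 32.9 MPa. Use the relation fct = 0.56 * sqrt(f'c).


fct = 0.56 * sqrt(32.9)
= 0.56 * 5.736
= 3.212 MPa

3.212


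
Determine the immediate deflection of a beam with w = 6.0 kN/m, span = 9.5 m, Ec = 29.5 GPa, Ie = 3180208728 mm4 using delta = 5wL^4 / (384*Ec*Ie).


Convert: L = 9.5 m = 9500 mm, Ec = 29.5 GPa = 29500 MPa
delta = 5 * 6.0 * 9500^4 / (384 * 29500 * 3180208728)
= 6.78 mm

6.78


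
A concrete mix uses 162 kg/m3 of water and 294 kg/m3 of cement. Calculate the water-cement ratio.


w/c = water / cement
w/c = 162 / 294 = 0.551

0.551


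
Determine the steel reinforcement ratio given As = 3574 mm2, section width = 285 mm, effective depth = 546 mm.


rho = As / (b * d)
= 3574 / (285 * 546)
= 0.023

0.023


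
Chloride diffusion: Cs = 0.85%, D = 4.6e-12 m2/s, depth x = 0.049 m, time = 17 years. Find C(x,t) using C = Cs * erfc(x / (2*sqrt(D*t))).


t_seconds = 17 * 365.25 * 24 * 3600 = 536479200.0 s
arg = 0.049 / (2 * sqrt(4.6e-12 * 536479200.0))
= 0.4932
erfc(0.4932) = 0.4855
C = 0.85 * 0.4855 = 0.4127%

0.4127


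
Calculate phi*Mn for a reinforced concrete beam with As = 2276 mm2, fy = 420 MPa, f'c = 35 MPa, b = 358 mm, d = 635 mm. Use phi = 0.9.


a = As * fy / (0.85 * f'c * b)
= 2276 * 420 / (0.85 * 35 * 358)
= 89.7535 mm
Mn = As * fy * (d - a/2) / 10^6
= 564.1106 kN-m
phi*Mn = 0.9 * 564.1106 = 507.7 kN-m

507.7


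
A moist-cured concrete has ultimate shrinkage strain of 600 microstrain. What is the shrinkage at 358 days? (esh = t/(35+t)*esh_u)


esh(358) = 358 / (35 + 358) * 600
= 358 / 393 * 600
= 546.6 microstrain

546.6


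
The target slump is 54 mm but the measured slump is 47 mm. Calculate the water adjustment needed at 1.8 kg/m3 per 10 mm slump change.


Difference = 54 - 47 = 7 mm
Water adjustment = 7 * 1.8 / 10 = 1.3 kg/m3

1.3


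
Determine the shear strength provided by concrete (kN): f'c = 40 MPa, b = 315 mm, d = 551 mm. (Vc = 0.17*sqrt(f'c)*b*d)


Vc = 0.17 * sqrt(40) * 315 * 551 / 1000
= 186.61 kN

186.61


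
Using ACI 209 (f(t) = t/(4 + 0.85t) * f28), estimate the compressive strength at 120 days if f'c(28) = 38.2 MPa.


f(120) = 120 / (4 + 0.85 * 120) * 38.2
= 120 / 106.0 * 38.2
= 43.25 MPa

43.25


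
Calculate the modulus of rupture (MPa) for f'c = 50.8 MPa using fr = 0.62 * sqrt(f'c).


fr = 0.62 * sqrt(50.8)
= 4.419 MPa

4.419


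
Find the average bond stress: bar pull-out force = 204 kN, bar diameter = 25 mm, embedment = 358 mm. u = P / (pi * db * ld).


u = P / (pi * db * ld)
= 204 * 1000 / (pi * 25 * 358)
= 7.255 MPa

7.255


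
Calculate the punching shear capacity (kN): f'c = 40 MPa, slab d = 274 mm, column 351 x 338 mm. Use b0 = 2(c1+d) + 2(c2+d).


b0 = 2*(351 + 274) + 2*(338 + 274) = 2474 mm
Vc = 0.33 * sqrt(40) * 2474 * 274 / 1000
= 1414.8 kN

1414.8


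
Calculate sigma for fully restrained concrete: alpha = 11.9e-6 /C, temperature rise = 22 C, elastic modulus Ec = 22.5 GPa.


sigma = alpha * dT * Ec
= 11.9e-6 * 22 * 22.5 * 1000
= 5.89 MPa

5.89


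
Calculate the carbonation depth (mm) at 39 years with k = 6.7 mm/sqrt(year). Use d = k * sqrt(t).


depth = k * sqrt(t)
= 6.7 * sqrt(39)
= 41.84 mm

41.84


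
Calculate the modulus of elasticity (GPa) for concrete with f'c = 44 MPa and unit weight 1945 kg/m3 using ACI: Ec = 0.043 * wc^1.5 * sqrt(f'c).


Ec = 0.043 * 1945^1.5 * sqrt(44) / 1000
= 24.47 GPa

24.47


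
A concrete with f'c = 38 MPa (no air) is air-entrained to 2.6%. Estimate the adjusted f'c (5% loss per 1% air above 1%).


Strength loss = (2.6 - 1) * 5 = 8.0%
f'c = 38 * (1 - 8.0/100)
= 34.96 MPa

34.96


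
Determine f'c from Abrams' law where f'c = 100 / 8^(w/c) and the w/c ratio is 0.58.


f'c = 100 / 8^0.58
= 100 / 3.34
= 29.94 MPa

29.94


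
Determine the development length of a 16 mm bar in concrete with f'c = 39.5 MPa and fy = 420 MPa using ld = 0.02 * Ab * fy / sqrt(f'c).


Ab = pi * 16^2 / 4 = 201.062 mm2
ld = 0.02 * 201.062 * 420 / sqrt(39.5)
= 268.7 mm

268.7


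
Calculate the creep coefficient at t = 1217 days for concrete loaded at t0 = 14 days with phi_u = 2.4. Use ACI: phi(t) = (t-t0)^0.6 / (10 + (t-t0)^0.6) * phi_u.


dt = 1217 - 14 = 1203
phi = 1203^0.6 / (10 + 1203^0.6) * 2.4
= 2.102

2.102


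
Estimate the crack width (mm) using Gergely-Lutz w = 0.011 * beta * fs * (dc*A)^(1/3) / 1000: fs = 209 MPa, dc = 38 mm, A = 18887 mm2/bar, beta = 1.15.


w = 0.011 * beta * fs * (dc * A)^(1/3) / 1000
= 0.011 * 1.15 * 209 * (38 * 18887)^(1/3) / 1000
= 0.237 mm

0.237


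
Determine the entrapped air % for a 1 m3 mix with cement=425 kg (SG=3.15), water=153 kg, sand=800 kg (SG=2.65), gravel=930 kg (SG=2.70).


Vol cement = 425 / (3.15 * 1000) = 0.134921 m3
Vol water = 153 / 1000 = 0.153 m3
Vol sand = 800 / (2.65 * 1000) = 0.301887 m3
Vol gravel = 930 / (2.70 * 1000) = 0.344444 m3
Total solid + water volume = 0.934252 m3
Air = (1 - 0.934252) * 100 = 6.57%

6.57


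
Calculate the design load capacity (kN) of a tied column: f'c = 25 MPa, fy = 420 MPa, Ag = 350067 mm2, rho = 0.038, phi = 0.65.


Ast = rho * Ag = 0.038 * 350067 = 13302.546 mm2
phi*Pn = 0.65 * 0.80 * (0.85 * 25 * (350067 - 13302.546) + 420 * 13302.546) / 1000
= 6626.52 kN

6626.52


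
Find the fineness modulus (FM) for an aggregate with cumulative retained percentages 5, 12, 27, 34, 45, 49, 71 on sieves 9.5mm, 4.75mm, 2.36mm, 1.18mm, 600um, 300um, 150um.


FM = sum(cumulative % retained) / 100
= 243 / 100
= 2.43

2.43


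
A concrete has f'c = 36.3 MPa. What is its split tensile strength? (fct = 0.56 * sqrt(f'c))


fct = 0.56 * sqrt(36.3)
= 0.56 * 6.025
= 3.374 MPa

3.374


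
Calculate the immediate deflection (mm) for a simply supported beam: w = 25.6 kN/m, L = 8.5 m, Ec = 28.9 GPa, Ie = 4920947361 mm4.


Convert: L = 8.5 m = 8500 mm, Ec = 28.9 GPa = 28900 MPa
delta = 5 * 25.6 * 8500^4 / (384 * 28900 * 4920947361)
= 12.24 mm

12.24


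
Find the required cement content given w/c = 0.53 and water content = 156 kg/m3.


Cement = water / (w/c)
= 156 / 0.53
= 294.3 kg/m3

294.3


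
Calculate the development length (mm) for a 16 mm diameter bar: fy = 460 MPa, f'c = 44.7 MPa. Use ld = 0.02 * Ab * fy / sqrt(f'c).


Ab = pi * 16^2 / 4 = 201.062 mm2
ld = 0.02 * 201.062 * 460 / sqrt(44.7)
= 276.7 mm

276.7


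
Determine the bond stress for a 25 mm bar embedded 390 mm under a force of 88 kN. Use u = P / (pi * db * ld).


u = P / (pi * db * ld)
= 88 * 1000 / (pi * 25 * 390)
= 2.873 MPa

2.873


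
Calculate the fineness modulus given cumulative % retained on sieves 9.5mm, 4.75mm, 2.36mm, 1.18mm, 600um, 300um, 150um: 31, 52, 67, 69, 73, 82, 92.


FM = sum(cumulative % retained) / 100
= 466 / 100
= 4.66

4.66


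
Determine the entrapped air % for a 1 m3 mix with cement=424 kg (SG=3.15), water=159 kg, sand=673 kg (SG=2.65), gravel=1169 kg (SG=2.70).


Vol cement = 424 / (3.15 * 1000) = 0.134603 m3
Vol water = 159 / 1000 = 0.159 m3
Vol sand = 673 / (2.65 * 1000) = 0.253962 m3
Vol gravel = 1169 / (2.70 * 1000) = 0.432963 m3
Total solid + water volume = 0.980528 m3
Air = (1 - 0.980528) * 100 = 1.95%

1.95


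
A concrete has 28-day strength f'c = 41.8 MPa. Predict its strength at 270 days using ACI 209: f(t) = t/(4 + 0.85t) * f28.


f(270) = 270 / (4 + 0.85 * 270) * 41.8
= 270 / 233.5 * 41.8
= 48.33 MPa

48.33


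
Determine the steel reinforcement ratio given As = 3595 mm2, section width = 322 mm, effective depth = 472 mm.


rho = As / (b * d)
= 3595 / (322 * 472)
= 0.0237

0.0237


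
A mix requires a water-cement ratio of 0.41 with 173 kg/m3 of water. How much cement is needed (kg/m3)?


Cement = water / (w/c)
= 173 / 0.41
= 422.0 kg/m3

422.0


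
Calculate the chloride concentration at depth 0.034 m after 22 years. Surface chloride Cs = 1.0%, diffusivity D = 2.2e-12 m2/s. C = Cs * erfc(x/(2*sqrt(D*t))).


t_seconds = 22 * 365.25 * 24 * 3600 = 694267200.0 s
arg = 0.034 / (2 * sqrt(2.2e-12 * 694267200.0))
= 0.435
erfc(0.435) = 0.5384
C = 1.0 * 0.5384 = 0.5384%

0.5384


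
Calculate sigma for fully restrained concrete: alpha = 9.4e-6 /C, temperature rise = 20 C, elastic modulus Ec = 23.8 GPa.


sigma = alpha * dT * Ec
= 9.4e-6 * 20 * 23.8 * 1000
= 4.474 MPa

4.474


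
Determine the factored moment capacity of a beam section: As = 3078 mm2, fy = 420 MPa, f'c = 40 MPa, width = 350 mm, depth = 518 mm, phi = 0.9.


a = As * fy / (0.85 * f'c * b)
= 3078 * 420 / (0.85 * 40 * 350)
= 108.6353 mm
Mn = As * fy * (d - a/2) / 10^6
= 599.43 kN-m
phi*Mn = 0.9 * 599.43 = 539.49 kN-m

539.49


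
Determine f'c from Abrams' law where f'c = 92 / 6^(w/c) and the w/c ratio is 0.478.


f'c = 92 / 6^0.478
= 92 / 2.355
= 39.07 MPa

39.07


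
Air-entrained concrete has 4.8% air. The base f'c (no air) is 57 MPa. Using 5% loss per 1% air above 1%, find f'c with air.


Strength loss = (4.8 - 1) * 5 = 19.0%
f'c = 57 * (1 - 19.0/100)
= 46.17 MPa

46.17


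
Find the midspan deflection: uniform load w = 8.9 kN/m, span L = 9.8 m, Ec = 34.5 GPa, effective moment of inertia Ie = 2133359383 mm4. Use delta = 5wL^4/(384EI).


Convert: L = 9.8 m = 9800 mm, Ec = 34.5 GPa = 34500 MPa
delta = 5 * 8.9 * 9800^4 / (384 * 34500 * 2133359383)
= 14.52 mm

14.52


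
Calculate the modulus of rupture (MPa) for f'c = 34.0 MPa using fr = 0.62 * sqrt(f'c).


fr = 0.62 * sqrt(34.0)
= 3.615 MPa

3.615


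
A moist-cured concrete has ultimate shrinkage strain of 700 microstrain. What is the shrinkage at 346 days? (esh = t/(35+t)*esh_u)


esh(346) = 346 / (35 + 346) * 700
= 346 / 381 * 700
= 635.7 microstrain

635.7


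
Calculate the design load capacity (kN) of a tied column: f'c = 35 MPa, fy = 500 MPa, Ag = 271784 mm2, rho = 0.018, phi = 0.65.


Ast = rho * Ag = 0.018 * 271784 = 4892.112 mm2
phi*Pn = 0.65 * 0.80 * (0.85 * 35 * (271784 - 4892.112) + 500 * 4892.112) / 1000
= 5400.77 kN

5400.77


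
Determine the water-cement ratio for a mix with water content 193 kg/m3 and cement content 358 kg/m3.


w/c = water / cement
w/c = 193 / 358 = 0.539

0.539


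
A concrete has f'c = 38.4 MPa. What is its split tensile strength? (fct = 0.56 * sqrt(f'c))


fct = 0.56 * sqrt(38.4)
= 0.56 * 6.197
= 3.47 MPa

3.47


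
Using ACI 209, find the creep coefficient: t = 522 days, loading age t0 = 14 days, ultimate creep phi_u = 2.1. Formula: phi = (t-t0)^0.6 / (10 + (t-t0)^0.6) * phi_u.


dt = 522 - 14 = 508
phi = 508^0.6 / (10 + 508^0.6) * 2.1
= 1.696

1.696


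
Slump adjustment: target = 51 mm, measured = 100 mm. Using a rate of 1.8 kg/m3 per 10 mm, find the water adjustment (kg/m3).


Difference = 51 - 100 = -49 mm
Water adjustment = -49 * 1.8 / 10 = -8.8 kg/m3

-8.8


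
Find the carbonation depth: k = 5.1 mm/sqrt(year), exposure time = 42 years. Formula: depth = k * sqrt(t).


depth = k * sqrt(t)
= 5.1 * sqrt(42)
= 33.05 mm

33.05


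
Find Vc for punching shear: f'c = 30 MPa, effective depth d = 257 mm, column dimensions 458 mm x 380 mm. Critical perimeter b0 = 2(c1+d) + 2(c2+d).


b0 = 2*(458 + 257) + 2*(380 + 257) = 2704 mm
Vc = 0.33 * sqrt(30) * 2704 * 257 / 1000
= 1256.07 kN

1256.07


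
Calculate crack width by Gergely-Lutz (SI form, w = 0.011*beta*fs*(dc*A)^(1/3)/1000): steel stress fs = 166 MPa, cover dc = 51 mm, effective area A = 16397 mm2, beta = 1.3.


w = 0.011 * beta * fs * (dc * A)^(1/3) / 1000
= 0.011 * 1.3 * 166 * (51 * 16397)^(1/3) / 1000
= 0.224 mm

0.224


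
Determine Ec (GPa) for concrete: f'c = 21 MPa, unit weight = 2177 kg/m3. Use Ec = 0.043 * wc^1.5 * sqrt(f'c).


Ec = 0.043 * 2177^1.5 * sqrt(21) / 1000
= 20.02 GPa

20.02


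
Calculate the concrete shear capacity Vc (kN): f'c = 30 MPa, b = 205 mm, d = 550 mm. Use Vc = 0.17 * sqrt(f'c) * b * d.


Vc = 0.17 * sqrt(30) * 205 * 550 / 1000
= 104.98 kN

104.98


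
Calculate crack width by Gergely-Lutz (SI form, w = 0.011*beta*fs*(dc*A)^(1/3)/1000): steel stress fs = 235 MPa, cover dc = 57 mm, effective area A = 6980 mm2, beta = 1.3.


w = 0.011 * beta * fs * (dc * A)^(1/3) / 1000
= 0.011 * 1.3 * 235 * (57 * 6980)^(1/3) / 1000
= 0.247 mm

0.247


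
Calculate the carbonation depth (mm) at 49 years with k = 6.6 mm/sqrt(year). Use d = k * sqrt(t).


depth = k * sqrt(t)
= 6.6 * sqrt(49)
= 46.2 mm

46.2


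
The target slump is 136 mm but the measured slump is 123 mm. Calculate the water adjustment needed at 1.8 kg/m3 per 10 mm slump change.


Difference = 136 - 123 = 13 mm
Water adjustment = 13 * 1.8 / 10 = 2.3 kg/m3

2.3


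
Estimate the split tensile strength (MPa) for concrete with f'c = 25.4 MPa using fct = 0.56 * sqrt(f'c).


fct = 0.56 * sqrt(25.4)
= 0.56 * 5.04
= 2.822 MPa

2.822


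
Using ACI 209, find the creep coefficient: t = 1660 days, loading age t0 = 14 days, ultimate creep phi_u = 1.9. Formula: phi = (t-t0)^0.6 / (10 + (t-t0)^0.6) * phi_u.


dt = 1660 - 14 = 1646
phi = 1646^0.6 / (10 + 1646^0.6) * 1.9
= 1.7

1.7


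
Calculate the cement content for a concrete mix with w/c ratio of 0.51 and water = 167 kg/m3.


Cement = water / (w/c)
= 167 / 0.51
= 327.5 kg/m3

327.5


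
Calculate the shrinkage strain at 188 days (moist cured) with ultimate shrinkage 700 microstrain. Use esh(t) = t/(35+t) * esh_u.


esh(188) = 188 / (35 + 188) * 700
= 188 / 223 * 700
= 590.1 microstrain

590.1


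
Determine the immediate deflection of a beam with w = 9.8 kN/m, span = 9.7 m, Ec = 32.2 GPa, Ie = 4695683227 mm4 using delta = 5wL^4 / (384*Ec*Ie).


Convert: L = 9.7 m = 9700 mm, Ec = 32.2 GPa = 32200 MPa
delta = 5 * 9.8 * 9700^4 / (384 * 32200 * 4695683227)
= 7.47 mm

7.47


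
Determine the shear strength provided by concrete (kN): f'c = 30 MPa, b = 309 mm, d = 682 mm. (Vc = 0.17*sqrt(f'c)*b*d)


Vc = 0.17 * sqrt(30) * 309 * 682 / 1000
= 196.22 kN

196.22


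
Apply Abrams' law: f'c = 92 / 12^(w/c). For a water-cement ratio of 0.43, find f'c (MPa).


f'c = 92 / 12^0.43
= 92 / 2.911
= 31.6 MPa

31.6


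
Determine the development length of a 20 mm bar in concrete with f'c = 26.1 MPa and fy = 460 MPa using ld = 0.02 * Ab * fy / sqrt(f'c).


Ab = pi * 20^2 / 4 = 314.159 mm2
ld = 0.02 * 314.159 * 460 / sqrt(26.1)
= 565.7 mm

565.7


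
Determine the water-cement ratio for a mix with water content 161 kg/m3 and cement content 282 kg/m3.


w/c = water / cement
w/c = 161 / 282 = 0.571

0.571


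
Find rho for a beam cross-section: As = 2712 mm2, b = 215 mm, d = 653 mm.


rho = As / (b * d)
= 2712 / (215 * 653)
= 0.0193

0.0193


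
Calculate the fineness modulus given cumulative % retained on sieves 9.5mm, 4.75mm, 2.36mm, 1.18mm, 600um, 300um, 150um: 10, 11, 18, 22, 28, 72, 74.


FM = sum(cumulative % retained) / 100
= 235 / 100
= 2.35

2.35


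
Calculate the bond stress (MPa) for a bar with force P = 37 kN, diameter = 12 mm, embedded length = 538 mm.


u = P / (pi * db * ld)
= 37 * 1000 / (pi * 12 * 538)
= 1.824 MPa

1.824


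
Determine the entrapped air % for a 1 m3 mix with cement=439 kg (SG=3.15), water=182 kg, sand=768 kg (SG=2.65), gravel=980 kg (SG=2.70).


Vol cement = 439 / (3.15 * 1000) = 0.139365 m3
Vol water = 182 / 1000 = 0.182 m3
Vol sand = 768 / (2.65 * 1000) = 0.289811 m3
Vol gravel = 980 / (2.70 * 1000) = 0.362963 m3
Total solid + water volume = 0.974139 m3
Air = (1 - 0.974139) * 100 = 2.59%

2.59


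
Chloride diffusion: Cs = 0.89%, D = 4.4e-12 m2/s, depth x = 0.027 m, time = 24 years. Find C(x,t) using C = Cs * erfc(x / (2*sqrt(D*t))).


t_seconds = 24 * 365.25 * 24 * 3600 = 757382400.0 s
arg = 0.027 / (2 * sqrt(4.4e-12 * 757382400.0))
= 0.2339
erfc(0.2339) = 0.7409
C = 0.89 * 0.7409 = 0.6594%

0.6594


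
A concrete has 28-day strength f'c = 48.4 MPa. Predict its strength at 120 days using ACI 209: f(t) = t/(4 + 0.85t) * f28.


f(120) = 120 / (4 + 0.85 * 120) * 48.4
= 120 / 106.0 * 48.4
= 54.79 MPa

54.79


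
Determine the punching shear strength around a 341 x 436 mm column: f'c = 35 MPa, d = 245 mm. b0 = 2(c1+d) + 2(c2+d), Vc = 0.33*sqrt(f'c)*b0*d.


b0 = 2*(341 + 245) + 2*(436 + 245) = 2534 mm
Vc = 0.33 * sqrt(35) * 2534 * 245 / 1000
= 1212.05 kN

1212.05


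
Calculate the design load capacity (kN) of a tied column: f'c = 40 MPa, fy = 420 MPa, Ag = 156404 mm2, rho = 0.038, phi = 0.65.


Ast = rho * Ag = 0.038 * 156404 = 5943.352 mm2
phi*Pn = 0.65 * 0.80 * (0.85 * 40 * (156404 - 5943.352) + 420 * 5943.352) / 1000
= 3958.17 kN

3958.17


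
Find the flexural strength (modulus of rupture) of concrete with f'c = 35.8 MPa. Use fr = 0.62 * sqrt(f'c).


fr = 0.62 * sqrt(35.8)
= 3.71 MPa

3.71


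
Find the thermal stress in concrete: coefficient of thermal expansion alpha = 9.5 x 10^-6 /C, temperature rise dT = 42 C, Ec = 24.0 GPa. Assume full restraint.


sigma = alpha * dT * Ec
= 9.5e-6 * 42 * 24.0 * 1000
= 9.576 MPa

9.576


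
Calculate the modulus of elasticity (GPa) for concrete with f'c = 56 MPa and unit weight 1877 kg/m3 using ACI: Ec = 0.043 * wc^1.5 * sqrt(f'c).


Ec = 0.043 * 1877^1.5 * sqrt(56) / 1000
= 26.17 GPa

26.17


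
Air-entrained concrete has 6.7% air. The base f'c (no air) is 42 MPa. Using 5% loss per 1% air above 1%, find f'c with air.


Strength loss = (6.7 - 1) * 5 = 28.5%
f'c = 42 * (1 - 28.5/100)
= 30.03 MPa

30.03


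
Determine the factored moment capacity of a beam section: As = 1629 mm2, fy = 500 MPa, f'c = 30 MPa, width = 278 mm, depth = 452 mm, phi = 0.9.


a = As * fy / (0.85 * f'c * b)
= 1629 * 500 / (0.85 * 30 * 278)
= 114.8963 mm
Mn = As * fy * (d - a/2) / 10^6
= 321.3625 kN-m
phi*Mn = 0.9 * 321.3625 = 289.23 kN-m

289.23


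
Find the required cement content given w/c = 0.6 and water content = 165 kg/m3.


Cement = water / (w/c)
= 165 / 0.6
= 275.0 kg/m3

275.0


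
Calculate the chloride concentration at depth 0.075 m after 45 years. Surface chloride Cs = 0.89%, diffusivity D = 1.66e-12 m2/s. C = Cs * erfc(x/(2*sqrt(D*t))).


t_seconds = 45 * 365.25 * 24 * 3600 = 1420092000.0 s
arg = 0.075 / (2 * sqrt(1.66e-12 * 1420092000.0))
= 0.7724
erfc(0.7724) = 0.2747
C = 0.89 * 0.2747 = 0.2445%

0.2445


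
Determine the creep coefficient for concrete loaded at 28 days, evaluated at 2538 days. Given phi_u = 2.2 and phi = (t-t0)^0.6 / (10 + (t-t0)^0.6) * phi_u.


dt = 2538 - 28 = 2510
phi = 2510^0.6 / (10 + 2510^0.6) * 2.2
= 2.016

2.016


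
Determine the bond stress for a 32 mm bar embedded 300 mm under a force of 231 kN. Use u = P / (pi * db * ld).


u = P / (pi * db * ld)
= 231 * 1000 / (pi * 32 * 300)
= 7.659 MPa

7.659


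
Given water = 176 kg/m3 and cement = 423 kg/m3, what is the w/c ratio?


w/c = water / cement
w/c = 176 / 423 = 0.416

0.416


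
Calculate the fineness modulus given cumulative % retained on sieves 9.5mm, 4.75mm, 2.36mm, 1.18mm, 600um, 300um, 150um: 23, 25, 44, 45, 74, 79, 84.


FM = sum(cumulative % retained) / 100
= 374 / 100
= 3.74

3.74


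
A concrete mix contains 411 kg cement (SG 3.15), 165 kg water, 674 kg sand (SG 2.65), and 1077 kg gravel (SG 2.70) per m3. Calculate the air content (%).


Vol cement = 411 / (3.15 * 1000) = 0.130476 m3
Vol water = 165 / 1000 = 0.165 m3
Vol sand = 674 / (2.65 * 1000) = 0.25434 m3
Vol gravel = 1077 / (2.70 * 1000) = 0.398889 m3
Total solid + water volume = 0.948705 m3
Air = (1 - 0.948705) * 100 = 5.13%

5.13


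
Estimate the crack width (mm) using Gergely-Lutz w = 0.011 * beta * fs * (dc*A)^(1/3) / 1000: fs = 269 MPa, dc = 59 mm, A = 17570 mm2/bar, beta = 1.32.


w = 0.011 * beta * fs * (dc * A)^(1/3) / 1000
= 0.011 * 1.32 * 269 * (59 * 17570)^(1/3) / 1000
= 0.395 mm

0.395


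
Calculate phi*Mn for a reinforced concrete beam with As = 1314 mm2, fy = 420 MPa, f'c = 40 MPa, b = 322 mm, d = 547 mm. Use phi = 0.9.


a = As * fy / (0.85 * f'c * b)
= 1314 * 420 / (0.85 * 40 * 322)
= 50.4092 mm
Mn = As * fy * (d - a/2) / 10^6
= 287.9684 kN-m
phi*Mn = 0.9 * 287.9684 = 259.17 kN-m

259.17


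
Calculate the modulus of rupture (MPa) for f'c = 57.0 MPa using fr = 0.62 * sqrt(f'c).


fr = 0.62 * sqrt(57.0)
= 4.681 MPa

4.681


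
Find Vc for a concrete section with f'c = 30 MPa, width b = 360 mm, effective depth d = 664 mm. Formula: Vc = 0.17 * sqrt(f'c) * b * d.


Vc = 0.17 * sqrt(30) * 360 * 664 / 1000
= 222.58 kN

222.58


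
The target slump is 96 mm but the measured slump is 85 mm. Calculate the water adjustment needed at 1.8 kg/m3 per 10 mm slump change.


Difference = 96 - 85 = 11 mm
Water adjustment = 11 * 1.8 / 10 = 2.0 kg/m3

2.0


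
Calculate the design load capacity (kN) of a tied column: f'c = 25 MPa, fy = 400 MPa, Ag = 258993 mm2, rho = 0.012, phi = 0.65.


Ast = rho * Ag = 0.012 * 258993 = 3107.916 mm2
phi*Pn = 0.65 * 0.80 * (0.85 * 25 * (258993 - 3107.916) + 400 * 3107.916) / 1000
= 3473.98 kN

3473.98


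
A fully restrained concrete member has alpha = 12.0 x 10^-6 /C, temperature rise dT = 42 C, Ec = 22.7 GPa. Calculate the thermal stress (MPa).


sigma = alpha * dT * Ec
= 12.0e-6 * 42 * 22.7 * 1000
= 11.441 MPa

11.441


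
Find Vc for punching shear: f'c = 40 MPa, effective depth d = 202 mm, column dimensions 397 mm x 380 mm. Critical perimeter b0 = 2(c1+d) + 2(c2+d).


b0 = 2*(397 + 202) + 2*(380 + 202) = 2362 mm
Vc = 0.33 * sqrt(40) * 2362 * 202 / 1000
= 995.81 kN

995.81


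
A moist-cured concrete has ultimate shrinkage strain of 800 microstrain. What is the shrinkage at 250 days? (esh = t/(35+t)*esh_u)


esh(250) = 250 / (35 + 250) * 800
= 250 / 285 * 800
= 701.8 microstrain

701.8


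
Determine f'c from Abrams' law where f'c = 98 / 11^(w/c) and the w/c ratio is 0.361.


f'c = 98 / 11^0.361
= 98 / 2.377
= 41.24 MPa

41.24


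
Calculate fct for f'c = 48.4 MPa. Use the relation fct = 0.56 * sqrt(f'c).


fct = 0.56 * sqrt(48.4)
= 0.56 * 6.957
= 3.896 MPa

3.896


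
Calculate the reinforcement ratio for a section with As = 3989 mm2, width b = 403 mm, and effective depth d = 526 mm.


rho = As / (b * d)
= 3989 / (403 * 526)
= 0.0188

0.0188


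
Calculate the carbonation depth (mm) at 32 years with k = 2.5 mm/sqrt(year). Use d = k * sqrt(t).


depth = k * sqrt(t)
= 2.5 * sqrt(32)
= 14.14 mm

14.14


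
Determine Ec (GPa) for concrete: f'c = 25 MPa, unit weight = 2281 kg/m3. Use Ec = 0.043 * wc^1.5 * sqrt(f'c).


Ec = 0.043 * 2281^1.5 * sqrt(25) / 1000
= 23.42 GPa

23.42


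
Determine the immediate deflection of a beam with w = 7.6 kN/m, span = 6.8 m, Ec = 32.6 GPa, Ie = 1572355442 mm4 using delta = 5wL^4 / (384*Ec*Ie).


Convert: L = 6.8 m = 6800 mm, Ec = 32.6 GPa = 32600 MPa
delta = 5 * 7.6 * 6800^4 / (384 * 32600 * 1572355442)
= 4.13 mm

4.13


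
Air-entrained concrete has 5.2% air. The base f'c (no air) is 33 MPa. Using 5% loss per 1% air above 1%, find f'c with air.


Strength loss = (5.2 - 1) * 5 = 21.0%
f'c = 33 * (1 - 21.0/100)
= 26.07 MPa

26.07


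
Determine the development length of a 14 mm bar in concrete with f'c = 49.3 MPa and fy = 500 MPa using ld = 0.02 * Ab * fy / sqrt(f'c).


Ab = pi * 14^2 / 4 = 153.938 mm2
ld = 0.02 * 153.938 * 500 / sqrt(49.3)
= 219.2 mm

219.2


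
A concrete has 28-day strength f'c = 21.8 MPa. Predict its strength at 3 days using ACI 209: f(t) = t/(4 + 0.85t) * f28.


f(3) = 3 / (4 + 0.85 * 3) * 21.8
= 3 / 6.55 * 21.8
= 9.98 MPa

9.98
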